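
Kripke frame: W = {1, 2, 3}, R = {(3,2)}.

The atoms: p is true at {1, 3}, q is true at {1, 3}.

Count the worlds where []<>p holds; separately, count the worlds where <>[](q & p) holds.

2 and 1

For []<>p:
1: no successors, so []<>p holds vacuously. ✓
2: no successors, so []<>p holds vacuously. ✓
3: successors {2}; <>p there: 2:F. ✗
— 2 worlds.
For <>[](q & p):
1: no successors, so <>[](q & p) fails. ✗
2: no successors, so <>[](q & p) fails. ✗
3: successors {2}; [](q & p) there: 2:T. ✓
— 1 world.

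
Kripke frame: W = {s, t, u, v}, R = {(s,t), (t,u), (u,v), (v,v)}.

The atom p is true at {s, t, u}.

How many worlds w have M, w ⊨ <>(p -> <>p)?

s: successors {t}; p -> <>p there: t:T. ✓
t: successors {u}; p -> <>p there: u:F. ✗
u: successors {v}; p -> <>p there: v:T. ✓
v: successors {v}; p -> <>p there: v:T. ✓
Satisfying worlds: {s, u, v}.

3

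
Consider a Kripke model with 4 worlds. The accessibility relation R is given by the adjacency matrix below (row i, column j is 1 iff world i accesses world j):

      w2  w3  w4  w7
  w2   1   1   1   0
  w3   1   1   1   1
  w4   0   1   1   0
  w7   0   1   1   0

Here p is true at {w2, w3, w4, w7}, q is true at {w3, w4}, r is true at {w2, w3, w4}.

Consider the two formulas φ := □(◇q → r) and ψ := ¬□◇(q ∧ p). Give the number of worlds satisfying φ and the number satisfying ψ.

3 and 0

For □(◇q → r):
w2: successors {w2, w3, w4}; ◇q → r there: w2:T, w3:T, w4:T. ✓
w3: successors {w2, w3, w4, w7}; ◇q → r there: w2:T, w3:T, w4:T, w7:F. ✗
w4: successors {w3, w4}; ◇q → r there: w3:T, w4:T. ✓
w7: successors {w3, w4}; ◇q → r there: w3:T, w4:T. ✓
— 3 worlds.
For ¬□◇(q ∧ p):
w2: □◇(q ∧ p) is T. ✗
w3: □◇(q ∧ p) is T. ✗
w4: □◇(q ∧ p) is T. ✗
w7: □◇(q ∧ p) is T. ✗
— 0 worlds.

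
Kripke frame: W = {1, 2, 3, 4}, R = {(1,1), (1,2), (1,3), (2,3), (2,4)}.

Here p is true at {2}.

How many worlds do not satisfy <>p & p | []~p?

1: <>p & p is F, []~p is F. ✗
2: <>p & p is F, []~p is T. ✓
3: <>p & p is F, []~p is T. ✓
4: <>p & p is F, []~p is T. ✓
Satisfying worlds: {2, 3, 4}.
So <>p & p | []~p fails at the other 1 world.

1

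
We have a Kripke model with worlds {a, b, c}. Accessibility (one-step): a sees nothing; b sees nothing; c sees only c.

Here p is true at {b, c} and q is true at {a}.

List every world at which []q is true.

{a, b}

a: no successors, so []q holds vacuously. ✓
b: no successors, so []q holds vacuously. ✓
c: successors {c}; q there: c:F. ✗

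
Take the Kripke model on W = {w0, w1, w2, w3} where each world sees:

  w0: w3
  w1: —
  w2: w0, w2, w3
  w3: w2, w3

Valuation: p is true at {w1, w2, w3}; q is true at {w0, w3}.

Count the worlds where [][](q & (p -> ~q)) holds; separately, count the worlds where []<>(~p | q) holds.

1 and 4

For [][](q & (p -> ~q)):
w0: successors {w3}; [](q & (p -> ~q)) there: w3:F. ✗
w1: no successors, so [][](q & (p -> ~q)) holds vacuously. ✓
w2: successors {w0, w2, w3}; [](q & (p -> ~q)) there: w0:F, w2:F, w3:F. ✗
w3: successors {w2, w3}; [](q & (p -> ~q)) there: w2:F, w3:F. ✗
— 1 world.
For []<>(~p | q):
w0: successors {w3}; <>(~p | q) there: w3:T. ✓
w1: no successors, so []<>(~p | q) holds vacuously. ✓
w2: successors {w0, w2, w3}; <>(~p | q) there: w0:T, w2:T, w3:T. ✓
w3: successors {w2, w3}; <>(~p | q) there: w2:T, w3:T. ✓
— 4 worlds.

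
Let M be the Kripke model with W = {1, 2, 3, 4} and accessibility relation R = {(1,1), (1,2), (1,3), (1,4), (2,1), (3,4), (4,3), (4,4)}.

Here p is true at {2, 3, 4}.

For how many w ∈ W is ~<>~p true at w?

2

1: <>~p is T. ✗
2: <>~p is T. ✗
3: <>~p is F. ✓
4: <>~p is F. ✓
Satisfying worlds: {3, 4}.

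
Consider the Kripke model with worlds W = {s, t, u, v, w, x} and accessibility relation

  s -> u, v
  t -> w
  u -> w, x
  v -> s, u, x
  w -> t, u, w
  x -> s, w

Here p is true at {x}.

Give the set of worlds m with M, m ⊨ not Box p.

{s, t, u, v, w, x}

s: Box p is F. ✓
t: Box p is F. ✓
u: Box p is F. ✓
v: Box p is F. ✓
w: Box p is F. ✓
x: Box p is F. ✓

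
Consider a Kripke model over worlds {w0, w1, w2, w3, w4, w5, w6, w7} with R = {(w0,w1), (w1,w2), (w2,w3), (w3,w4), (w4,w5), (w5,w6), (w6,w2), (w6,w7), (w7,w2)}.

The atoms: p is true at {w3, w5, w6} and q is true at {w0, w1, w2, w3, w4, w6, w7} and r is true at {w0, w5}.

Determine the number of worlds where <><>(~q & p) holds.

w0: successors {w1}; <>(~q & p) there: w1:F. ✗
w1: successors {w2}; <>(~q & p) there: w2:F. ✗
w2: successors {w3}; <>(~q & p) there: w3:F. ✗
w3: successors {w4}; <>(~q & p) there: w4:T. ✓
w4: successors {w5}; <>(~q & p) there: w5:F. ✗
w5: successors {w6}; <>(~q & p) there: w6:F. ✗
w6: successors {w2, w7}; <>(~q & p) there: w2:F, w7:F. ✗
w7: successors {w2}; <>(~q & p) there: w2:F. ✗
Satisfying worlds: {w3}.

1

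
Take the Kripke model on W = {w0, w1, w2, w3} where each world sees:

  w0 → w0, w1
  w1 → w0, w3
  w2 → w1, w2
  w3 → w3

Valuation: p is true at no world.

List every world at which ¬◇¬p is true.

∅

w0: ◇¬p is T. ✗
w1: ◇¬p is T. ✗
w2: ◇¬p is T. ✗
w3: ◇¬p is T. ✗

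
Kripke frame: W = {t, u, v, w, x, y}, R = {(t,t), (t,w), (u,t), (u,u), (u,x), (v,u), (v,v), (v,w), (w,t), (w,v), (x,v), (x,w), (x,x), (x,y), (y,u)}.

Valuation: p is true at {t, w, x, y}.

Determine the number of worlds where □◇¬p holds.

t: successors {t, w}; ◇¬p there: t:F, w:T. ✗
u: successors {t, u, x}; ◇¬p there: t:F, u:T, x:T. ✗
v: successors {u, v, w}; ◇¬p there: u:T, v:T, w:T. ✓
w: successors {t, v}; ◇¬p there: t:F, v:T. ✗
x: successors {v, w, x, y}; ◇¬p there: v:T, w:T, x:T, y:T. ✓
y: successors {u}; ◇¬p there: u:T. ✓
Satisfying worlds: {v, x, y}.

3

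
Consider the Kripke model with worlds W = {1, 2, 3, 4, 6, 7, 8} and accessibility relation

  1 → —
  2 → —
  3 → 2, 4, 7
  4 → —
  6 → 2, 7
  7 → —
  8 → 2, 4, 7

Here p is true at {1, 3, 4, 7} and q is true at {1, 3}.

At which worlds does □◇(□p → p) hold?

1: no successors, so □◇(□p → p) holds vacuously. ✓
2: no successors, so □◇(□p → p) holds vacuously. ✓
3: successors {2, 4, 7}; ◇(□p → p) there: 2:F, 4:F, 7:F. ✗
4: no successors, so □◇(□p → p) holds vacuously. ✓
6: successors {2, 7}; ◇(□p → p) there: 2:F, 7:F. ✗
7: no successors, so □◇(□p → p) holds vacuously. ✓
8: successors {2, 4, 7}; ◇(□p → p) there: 2:F, 4:F, 7:F. ✗

{1, 2, 4, 7}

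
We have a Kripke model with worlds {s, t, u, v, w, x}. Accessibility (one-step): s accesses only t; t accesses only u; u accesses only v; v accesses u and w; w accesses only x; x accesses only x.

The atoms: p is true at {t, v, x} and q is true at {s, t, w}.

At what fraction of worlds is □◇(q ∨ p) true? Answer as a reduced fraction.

s: successors {t}; ◇(q ∨ p) there: t:F. ✗
t: successors {u}; ◇(q ∨ p) there: u:T. ✓
u: successors {v}; ◇(q ∨ p) there: v:T. ✓
v: successors {u, w}; ◇(q ∨ p) there: u:T, w:T. ✓
w: successors {x}; ◇(q ∨ p) there: x:T. ✓
x: successors {x}; ◇(q ∨ p) there: x:T. ✓
That's 5 of 6 worlds, so 5/6.

5/6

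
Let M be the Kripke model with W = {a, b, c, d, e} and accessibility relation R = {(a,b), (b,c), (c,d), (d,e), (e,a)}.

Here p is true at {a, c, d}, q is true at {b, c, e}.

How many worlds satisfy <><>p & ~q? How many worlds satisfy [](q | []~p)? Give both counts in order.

2 and 5

For <><>p & ~q:
a: <><>p is T, ~q is T. ✓
b: <><>p is T, ~q is F. ✗
c: <><>p is F, ~q is F. ✗
d: <><>p is T, ~q is T. ✓
e: <><>p is F, ~q is F. ✗
— 2 worlds.
For [](q | []~p):
a: successors {b}; q | []~p there: b:T. ✓
b: successors {c}; q | []~p there: c:T. ✓
c: successors {d}; q | []~p there: d:T. ✓
d: successors {e}; q | []~p there: e:T. ✓
e: successors {a}; q | []~p there: a:T. ✓
— 5 worlds.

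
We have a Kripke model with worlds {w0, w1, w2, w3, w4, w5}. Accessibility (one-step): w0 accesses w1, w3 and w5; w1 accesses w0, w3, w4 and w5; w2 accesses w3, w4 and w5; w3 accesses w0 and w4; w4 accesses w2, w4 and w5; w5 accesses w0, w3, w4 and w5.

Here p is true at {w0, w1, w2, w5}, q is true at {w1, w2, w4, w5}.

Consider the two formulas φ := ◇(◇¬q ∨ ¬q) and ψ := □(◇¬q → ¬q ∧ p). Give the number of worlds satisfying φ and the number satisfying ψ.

6 and 1

For ◇(◇¬q ∨ ¬q):
w0: successors {w1, w3, w5}; ◇¬q ∨ ¬q there: w1:T, w3:T, w5:T. ✓
w1: successors {w0, w3, w4, w5}; ◇¬q ∨ ¬q there: w0:T, w3:T, w4:F, w5:T. ✓
w2: successors {w3, w4, w5}; ◇¬q ∨ ¬q there: w3:T, w4:F, w5:T. ✓
w3: successors {w0, w4}; ◇¬q ∨ ¬q there: w0:T, w4:F. ✓
w4: successors {w2, w4, w5}; ◇¬q ∨ ¬q there: w2:T, w4:F, w5:T. ✓
w5: successors {w0, w3, w4, w5}; ◇¬q ∨ ¬q there: w0:T, w3:T, w4:F, w5:T. ✓
— 6 worlds.
For □(◇¬q → ¬q ∧ p):
w0: successors {w1, w3, w5}; ◇¬q → ¬q ∧ p there: w1:F, w3:F, w5:F. ✗
w1: successors {w0, w3, w4, w5}; ◇¬q → ¬q ∧ p there: w0:T, w3:F, w4:T, w5:F. ✗
w2: successors {w3, w4, w5}; ◇¬q → ¬q ∧ p there: w3:F, w4:T, w5:F. ✗
w3: successors {w0, w4}; ◇¬q → ¬q ∧ p there: w0:T, w4:T. ✓
w4: successors {w2, w4, w5}; ◇¬q → ¬q ∧ p there: w2:F, w4:T, w5:F. ✗
w5: successors {w0, w3, w4, w5}; ◇¬q → ¬q ∧ p there: w0:T, w3:F, w4:T, w5:F. ✗
— 1 world.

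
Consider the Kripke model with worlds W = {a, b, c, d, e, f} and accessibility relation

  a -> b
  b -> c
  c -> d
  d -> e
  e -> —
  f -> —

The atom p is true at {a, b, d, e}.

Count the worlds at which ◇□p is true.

3

a: successors {b}; □p there: b:F. ✗
b: successors {c}; □p there: c:T. ✓
c: successors {d}; □p there: d:T. ✓
d: successors {e}; □p there: e:T. ✓
e: no successors, so ◇□p fails. ✗
f: no successors, so ◇□p fails. ✗
Satisfying worlds: {b, c, d}.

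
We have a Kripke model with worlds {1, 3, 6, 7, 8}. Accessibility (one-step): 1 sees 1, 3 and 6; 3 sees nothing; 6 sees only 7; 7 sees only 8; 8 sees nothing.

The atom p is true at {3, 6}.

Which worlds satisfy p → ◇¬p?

{1, 6, 7, 8}

1: p is F, ◇¬p is T. ✓
3: p is T, ◇¬p is F. ✗
6: p is T, ◇¬p is T. ✓
7: p is F, ◇¬p is T. ✓
8: p is F, ◇¬p is F. ✓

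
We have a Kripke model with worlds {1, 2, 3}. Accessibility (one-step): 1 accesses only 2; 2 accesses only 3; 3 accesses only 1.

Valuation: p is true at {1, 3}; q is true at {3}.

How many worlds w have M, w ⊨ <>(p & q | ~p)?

2

1: successors {2}; p & q | ~p there: 2:T. ✓
2: successors {3}; p & q | ~p there: 3:T. ✓
3: successors {1}; p & q | ~p there: 1:F. ✗
Satisfying worlds: {1, 2}.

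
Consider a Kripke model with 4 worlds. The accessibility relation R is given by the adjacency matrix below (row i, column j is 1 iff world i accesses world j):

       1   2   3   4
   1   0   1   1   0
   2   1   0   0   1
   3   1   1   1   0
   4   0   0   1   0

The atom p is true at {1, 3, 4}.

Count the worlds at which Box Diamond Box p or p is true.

1: Box Diamond Box p is T, p is T. ✓
2: Box Diamond Box p is F, p is F. ✗
3: Box Diamond Box p is T, p is T. ✓
4: Box Diamond Box p is T, p is T. ✓
Satisfying worlds: {1, 3, 4}.

3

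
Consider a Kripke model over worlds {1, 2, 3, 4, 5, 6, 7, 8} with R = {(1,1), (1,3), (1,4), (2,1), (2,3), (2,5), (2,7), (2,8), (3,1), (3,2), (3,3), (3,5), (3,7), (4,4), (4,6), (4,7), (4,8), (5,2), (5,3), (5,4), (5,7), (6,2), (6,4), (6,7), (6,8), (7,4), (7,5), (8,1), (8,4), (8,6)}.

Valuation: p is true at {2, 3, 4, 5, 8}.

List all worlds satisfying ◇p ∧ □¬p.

1: ◇p is T, □¬p is F. ✗
2: ◇p is T, □¬p is F. ✗
3: ◇p is T, □¬p is F. ✗
4: ◇p is T, □¬p is F. ✗
5: ◇p is T, □¬p is F. ✗
6: ◇p is T, □¬p is F. ✗
7: ◇p is T, □¬p is F. ✗
8: ◇p is T, □¬p is F. ✗

∅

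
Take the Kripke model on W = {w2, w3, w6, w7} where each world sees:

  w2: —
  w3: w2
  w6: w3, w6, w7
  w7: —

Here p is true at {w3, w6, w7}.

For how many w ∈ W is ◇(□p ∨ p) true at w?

2

w2: no successors, so ◇(□p ∨ p) fails. ✗
w3: successors {w2}; □p ∨ p there: w2:T. ✓
w6: successors {w3, w6, w7}; □p ∨ p there: w3:T, w6:T, w7:T. ✓
w7: no successors, so ◇(□p ∨ p) fails. ✗
Satisfying worlds: {w3, w6}.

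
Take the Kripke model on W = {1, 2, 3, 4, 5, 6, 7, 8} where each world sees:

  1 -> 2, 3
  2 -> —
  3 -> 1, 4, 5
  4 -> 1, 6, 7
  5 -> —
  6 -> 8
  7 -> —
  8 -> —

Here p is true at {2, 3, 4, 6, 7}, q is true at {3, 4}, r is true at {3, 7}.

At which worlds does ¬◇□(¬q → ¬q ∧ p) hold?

1: ◇□(¬q → ¬q ∧ p) is T. ✗
2: ◇□(¬q → ¬q ∧ p) is F. ✓
3: ◇□(¬q → ¬q ∧ p) is T. ✗
4: ◇□(¬q → ¬q ∧ p) is T. ✗
5: ◇□(¬q → ¬q ∧ p) is F. ✓
6: ◇□(¬q → ¬q ∧ p) is T. ✗
7: ◇□(¬q → ¬q ∧ p) is F. ✓
8: ◇□(¬q → ¬q ∧ p) is F. ✓

{2, 5, 7, 8}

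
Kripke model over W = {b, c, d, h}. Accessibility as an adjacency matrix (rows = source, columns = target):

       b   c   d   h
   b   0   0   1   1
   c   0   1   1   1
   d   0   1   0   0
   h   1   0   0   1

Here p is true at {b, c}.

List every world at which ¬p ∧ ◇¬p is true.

b: ¬p is F, ◇¬p is T. ✗
c: ¬p is F, ◇¬p is T. ✗
d: ¬p is T, ◇¬p is F. ✗
h: ¬p is T, ◇¬p is T. ✓

{h}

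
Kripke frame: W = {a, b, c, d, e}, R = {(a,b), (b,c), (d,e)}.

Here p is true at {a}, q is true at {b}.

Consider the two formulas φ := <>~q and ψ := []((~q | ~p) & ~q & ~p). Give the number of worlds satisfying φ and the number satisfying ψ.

For <>~q:
a: successors {b}; ~q there: b:F. ✗
b: successors {c}; ~q there: c:T. ✓
c: no successors, so <>~q fails. ✗
d: successors {e}; ~q there: e:T. ✓
e: no successors, so <>~q fails. ✗
— 2 worlds.
For []((~q | ~p) & ~q & ~p):
a: successors {b}; (~q | ~p) & ~q & ~p there: b:F. ✗
b: successors {c}; (~q | ~p) & ~q & ~p there: c:T. ✓
c: no successors, so []((~q | ~p) & ~q & ~p) holds vacuously. ✓
d: successors {e}; (~q | ~p) & ~q & ~p there: e:T. ✓
e: no successors, so []((~q | ~p) & ~q & ~p) holds vacuously. ✓
— 4 worlds.

2 and 4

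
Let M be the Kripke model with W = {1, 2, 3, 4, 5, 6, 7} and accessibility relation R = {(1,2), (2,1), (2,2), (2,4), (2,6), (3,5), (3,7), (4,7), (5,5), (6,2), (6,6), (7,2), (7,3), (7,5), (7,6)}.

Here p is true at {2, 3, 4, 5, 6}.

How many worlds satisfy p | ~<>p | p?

5

1: p | ~<>p is F, p is F. ✗
2: p | ~<>p is T, p is T. ✓
3: p | ~<>p is T, p is T. ✓
4: p | ~<>p is T, p is T. ✓
5: p | ~<>p is T, p is T. ✓
6: p | ~<>p is T, p is T. ✓
7: p | ~<>p is F, p is F. ✗
Satisfying worlds: {2, 3, 4, 5, 6}.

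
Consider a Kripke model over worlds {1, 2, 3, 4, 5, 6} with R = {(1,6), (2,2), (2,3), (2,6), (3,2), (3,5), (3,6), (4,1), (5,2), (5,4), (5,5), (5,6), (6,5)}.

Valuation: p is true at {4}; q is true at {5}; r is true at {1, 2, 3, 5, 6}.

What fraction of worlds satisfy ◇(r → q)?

1: successors {6}; r → q there: 6:F. ✗
2: successors {2, 3, 6}; r → q there: 2:F, 3:F, 6:F. ✗
3: successors {2, 5, 6}; r → q there: 2:F, 5:T, 6:F. ✓
4: successors {1}; r → q there: 1:F. ✗
5: successors {2, 4, 5, 6}; r → q there: 2:F, 4:T, 5:T, 6:F. ✓
6: successors {5}; r → q there: 5:T. ✓
That's 3 of 6 worlds, so 3/6 = 1/2.

1/2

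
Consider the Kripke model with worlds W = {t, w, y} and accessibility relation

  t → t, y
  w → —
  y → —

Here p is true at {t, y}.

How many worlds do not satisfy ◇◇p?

2

t: successors {t, y}; ◇p there: t:T, y:F. ✓
w: no successors, so ◇◇p fails. ✗
y: no successors, so ◇◇p fails. ✗
Satisfying worlds: {t}.
So ◇◇p fails at the other 2 worlds.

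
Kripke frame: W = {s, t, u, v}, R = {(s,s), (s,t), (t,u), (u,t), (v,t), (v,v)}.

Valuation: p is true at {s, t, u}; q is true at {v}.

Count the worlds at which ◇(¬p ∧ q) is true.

s: successors {s, t}; ¬p ∧ q there: s:F, t:F. ✗
t: successors {u}; ¬p ∧ q there: u:F. ✗
u: successors {t}; ¬p ∧ q there: t:F. ✗
v: successors {t, v}; ¬p ∧ q there: t:F, v:T. ✓
Satisfying worlds: {v}.

1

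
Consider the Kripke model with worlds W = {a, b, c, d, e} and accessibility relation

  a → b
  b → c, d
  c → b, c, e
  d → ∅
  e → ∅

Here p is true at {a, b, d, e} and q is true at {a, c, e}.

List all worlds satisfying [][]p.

a: successors {b}; []p there: b:F. ✗
b: successors {c, d}; []p there: c:F, d:T. ✗
c: successors {b, c, e}; []p there: b:F, c:F, e:T. ✗
d: no successors, so [][]p holds vacuously. ✓
e: no successors, so [][]p holds vacuously. ✓

{d, e}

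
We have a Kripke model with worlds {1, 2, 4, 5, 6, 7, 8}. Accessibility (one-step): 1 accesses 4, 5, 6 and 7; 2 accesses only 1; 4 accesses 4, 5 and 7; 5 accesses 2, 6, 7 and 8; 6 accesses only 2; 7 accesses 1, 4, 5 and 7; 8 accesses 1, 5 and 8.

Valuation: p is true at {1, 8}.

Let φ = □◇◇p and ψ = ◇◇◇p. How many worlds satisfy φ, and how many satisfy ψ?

For □◇◇p:
1: successors {4, 5, 6, 7}; ◇◇p there: 4:T, 5:T, 6:T, 7:T. ✓
2: successors {1}; ◇◇p there: 1:T. ✓
4: successors {4, 5, 7}; ◇◇p there: 4:T, 5:T, 7:T. ✓
5: successors {2, 6, 7, 8}; ◇◇p there: 2:F, 6:T, 7:T, 8:T. ✗
6: successors {2}; ◇◇p there: 2:F. ✗
7: successors {1, 4, 5, 7}; ◇◇p there: 1:T, 4:T, 5:T, 7:T. ✓
8: successors {1, 5, 8}; ◇◇p there: 1:T, 5:T, 8:T. ✓
— 5 worlds.
For ◇◇◇p:
1: successors {4, 5, 6, 7}; ◇◇p there: 4:T, 5:T, 6:T, 7:T. ✓
2: successors {1}; ◇◇p there: 1:T. ✓
4: successors {4, 5, 7}; ◇◇p there: 4:T, 5:T, 7:T. ✓
5: successors {2, 6, 7, 8}; ◇◇p there: 2:F, 6:T, 7:T, 8:T. ✓
6: successors {2}; ◇◇p there: 2:F. ✗
7: successors {1, 4, 5, 7}; ◇◇p there: 1:T, 4:T, 5:T, 7:T. ✓
8: successors {1, 5, 8}; ◇◇p there: 1:T, 5:T, 8:T. ✓
— 6 worlds.

5 and 6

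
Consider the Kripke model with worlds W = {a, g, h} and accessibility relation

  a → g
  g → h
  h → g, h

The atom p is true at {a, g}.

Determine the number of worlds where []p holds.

a: successors {g}; p there: g:T. ✓
g: successors {h}; p there: h:F. ✗
h: successors {g, h}; p there: g:T, h:F. ✗
Satisfying worlds: {a}.

1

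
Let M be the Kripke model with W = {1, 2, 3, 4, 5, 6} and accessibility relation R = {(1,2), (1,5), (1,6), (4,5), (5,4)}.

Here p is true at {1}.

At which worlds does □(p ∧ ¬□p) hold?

{2, 3, 6}

1: successors {2, 5, 6}; p ∧ ¬□p there: 2:F, 5:F, 6:F. ✗
2: no successors, so □(p ∧ ¬□p) holds vacuously. ✓
3: no successors, so □(p ∧ ¬□p) holds vacuously. ✓
4: successors {5}; p ∧ ¬□p there: 5:F. ✗
5: successors {4}; p ∧ ¬□p there: 4:F. ✗
6: no successors, so □(p ∧ ¬□p) holds vacuously. ✓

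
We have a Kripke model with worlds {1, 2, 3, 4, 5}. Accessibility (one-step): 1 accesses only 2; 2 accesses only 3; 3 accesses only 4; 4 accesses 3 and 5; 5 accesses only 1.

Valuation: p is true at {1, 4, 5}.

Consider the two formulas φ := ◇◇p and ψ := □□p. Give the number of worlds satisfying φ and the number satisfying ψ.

3 and 2

For ◇◇p:
1: successors {2}; ◇p there: 2:F. ✗
2: successors {3}; ◇p there: 3:T. ✓
3: successors {4}; ◇p there: 4:T. ✓
4: successors {3, 5}; ◇p there: 3:T, 5:T. ✓
5: successors {1}; ◇p there: 1:F. ✗
— 3 worlds.
For □□p:
1: successors {2}; □p there: 2:F. ✗
2: successors {3}; □p there: 3:T. ✓
3: successors {4}; □p there: 4:F. ✗
4: successors {3, 5}; □p there: 3:T, 5:T. ✓
5: successors {1}; □p there: 1:F. ✗
— 2 worlds.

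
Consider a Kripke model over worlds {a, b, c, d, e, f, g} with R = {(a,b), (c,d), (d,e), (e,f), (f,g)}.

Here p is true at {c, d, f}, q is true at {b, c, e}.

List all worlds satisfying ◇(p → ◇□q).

{a, d, e, f}

a: successors {b}; p → ◇□q there: b:T. ✓
b: no successors, so ◇(p → ◇□q) fails. ✗
c: successors {d}; p → ◇□q there: d:F. ✗
d: successors {e}; p → ◇□q there: e:T. ✓
e: successors {f}; p → ◇□q there: f:T. ✓
f: successors {g}; p → ◇□q there: g:T. ✓
g: no successors, so ◇(p → ◇□q) fails. ✗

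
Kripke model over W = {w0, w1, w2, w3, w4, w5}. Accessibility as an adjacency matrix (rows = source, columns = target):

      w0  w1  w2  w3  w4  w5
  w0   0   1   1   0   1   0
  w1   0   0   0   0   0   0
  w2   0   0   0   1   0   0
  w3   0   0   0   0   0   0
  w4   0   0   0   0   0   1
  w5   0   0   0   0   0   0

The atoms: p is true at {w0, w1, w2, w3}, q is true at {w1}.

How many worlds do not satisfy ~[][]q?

5

w0: [][]q is F. ✓
w1: [][]q is T. ✗
w2: [][]q is T. ✗
w3: [][]q is T. ✗
w4: [][]q is T. ✗
w5: [][]q is T. ✗
Satisfying worlds: {w0}.
So ~[][]q fails at the other 5 worlds.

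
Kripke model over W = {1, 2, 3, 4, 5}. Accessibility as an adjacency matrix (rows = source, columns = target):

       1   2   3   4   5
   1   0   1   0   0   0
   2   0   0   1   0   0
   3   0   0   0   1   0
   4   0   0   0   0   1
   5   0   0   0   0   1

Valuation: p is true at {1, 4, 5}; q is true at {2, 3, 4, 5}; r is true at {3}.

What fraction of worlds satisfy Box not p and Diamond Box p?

1: Box not p is T, Diamond Box p is F. ✗
2: Box not p is T, Diamond Box p is T. ✓
3: Box not p is F, Diamond Box p is T. ✗
4: Box not p is F, Diamond Box p is T. ✗
5: Box not p is F, Diamond Box p is T. ✗
That's 1 of 5 worlds, so 1/5.

1/5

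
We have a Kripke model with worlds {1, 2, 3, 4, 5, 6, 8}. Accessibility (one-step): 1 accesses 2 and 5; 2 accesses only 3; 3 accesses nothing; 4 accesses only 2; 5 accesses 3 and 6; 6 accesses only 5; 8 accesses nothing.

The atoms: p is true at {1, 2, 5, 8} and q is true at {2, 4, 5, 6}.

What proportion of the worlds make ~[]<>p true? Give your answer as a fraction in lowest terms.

1: []<>p is F. ✓
2: []<>p is F. ✓
3: []<>p is T. ✗
4: []<>p is F. ✓
5: []<>p is F. ✓
6: []<>p is F. ✓
8: []<>p is T. ✗
That's 5 of 7 worlds, so 5/7.

5/7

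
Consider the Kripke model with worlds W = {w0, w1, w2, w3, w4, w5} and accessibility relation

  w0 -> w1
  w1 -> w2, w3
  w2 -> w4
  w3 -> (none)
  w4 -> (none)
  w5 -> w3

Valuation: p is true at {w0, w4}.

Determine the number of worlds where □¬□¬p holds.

w0: successors {w1}; ¬□¬p there: w1:F. ✗
w1: successors {w2, w3}; ¬□¬p there: w2:T, w3:F. ✗
w2: successors {w4}; ¬□¬p there: w4:F. ✗
w3: no successors, so □¬□¬p holds vacuously. ✓
w4: no successors, so □¬□¬p holds vacuously. ✓
w5: successors {w3}; ¬□¬p there: w3:F. ✗
Satisfying worlds: {w3, w4}.

2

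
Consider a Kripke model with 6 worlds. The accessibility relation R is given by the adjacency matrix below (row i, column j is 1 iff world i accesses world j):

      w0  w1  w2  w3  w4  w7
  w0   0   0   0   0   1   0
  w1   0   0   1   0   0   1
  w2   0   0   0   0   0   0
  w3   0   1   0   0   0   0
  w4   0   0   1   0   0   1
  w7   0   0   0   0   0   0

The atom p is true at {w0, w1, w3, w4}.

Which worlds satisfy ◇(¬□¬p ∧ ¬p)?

w0: successors {w4}; ¬□¬p ∧ ¬p there: w4:F. ✗
w1: successors {w2, w7}; ¬□¬p ∧ ¬p there: w2:F, w7:F. ✗
w2: no successors, so ◇(¬□¬p ∧ ¬p) fails. ✗
w3: successors {w1}; ¬□¬p ∧ ¬p there: w1:F. ✗
w4: successors {w2, w7}; ¬□¬p ∧ ¬p there: w2:F, w7:F. ✗
w7: no successors, so ◇(¬□¬p ∧ ¬p) fails. ✗

∅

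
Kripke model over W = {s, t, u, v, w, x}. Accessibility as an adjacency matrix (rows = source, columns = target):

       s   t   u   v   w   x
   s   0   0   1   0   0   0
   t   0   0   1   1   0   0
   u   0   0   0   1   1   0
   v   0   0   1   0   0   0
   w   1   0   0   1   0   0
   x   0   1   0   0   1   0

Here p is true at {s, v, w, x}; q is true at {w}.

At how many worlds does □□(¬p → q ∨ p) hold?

2

s: successors {u}; □(¬p → q ∨ p) there: u:T. ✓
t: successors {u, v}; □(¬p → q ∨ p) there: u:T, v:F. ✗
u: successors {v, w}; □(¬p → q ∨ p) there: v:F, w:T. ✗
v: successors {u}; □(¬p → q ∨ p) there: u:T. ✓
w: successors {s, v}; □(¬p → q ∨ p) there: s:F, v:F. ✗
x: successors {t, w}; □(¬p → q ∨ p) there: t:F, w:T. ✗
Satisfying worlds: {s, v}.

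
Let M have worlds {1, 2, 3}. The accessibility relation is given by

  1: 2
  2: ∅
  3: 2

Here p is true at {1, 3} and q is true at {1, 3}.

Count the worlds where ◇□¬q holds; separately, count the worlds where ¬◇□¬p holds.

2 and 1

For ◇□¬q:
1: successors {2}; □¬q there: 2:T. ✓
2: no successors, so ◇□¬q fails. ✗
3: successors {2}; □¬q there: 2:T. ✓
— 2 worlds.
For ¬◇□¬p:
1: ◇□¬p is T. ✗
2: ◇□¬p is F. ✓
3: ◇□¬p is T. ✗
— 1 world.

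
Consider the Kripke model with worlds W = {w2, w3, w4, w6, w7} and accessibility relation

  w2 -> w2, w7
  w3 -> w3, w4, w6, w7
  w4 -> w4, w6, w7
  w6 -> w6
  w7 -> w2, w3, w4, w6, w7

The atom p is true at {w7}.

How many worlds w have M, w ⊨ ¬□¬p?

w2: □¬p is F. ✓
w3: □¬p is F. ✓
w4: □¬p is F. ✓
w6: □¬p is T. ✗
w7: □¬p is F. ✓
Satisfying worlds: {w2, w3, w4, w7}.

4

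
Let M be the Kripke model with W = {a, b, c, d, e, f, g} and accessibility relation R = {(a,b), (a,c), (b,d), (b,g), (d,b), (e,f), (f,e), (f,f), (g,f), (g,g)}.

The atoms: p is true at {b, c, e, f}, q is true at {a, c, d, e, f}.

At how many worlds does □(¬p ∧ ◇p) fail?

5

a: successors {b, c}; ¬p ∧ ◇p there: b:F, c:F. ✗
b: successors {d, g}; ¬p ∧ ◇p there: d:T, g:T. ✓
c: no successors, so □(¬p ∧ ◇p) holds vacuously. ✓
d: successors {b}; ¬p ∧ ◇p there: b:F. ✗
e: successors {f}; ¬p ∧ ◇p there: f:F. ✗
f: successors {e, f}; ¬p ∧ ◇p there: e:F, f:F. ✗
g: successors {f, g}; ¬p ∧ ◇p there: f:F, g:T. ✗
Satisfying worlds: {b, c}.
So □(¬p ∧ ◇p) fails at the other 5 worlds.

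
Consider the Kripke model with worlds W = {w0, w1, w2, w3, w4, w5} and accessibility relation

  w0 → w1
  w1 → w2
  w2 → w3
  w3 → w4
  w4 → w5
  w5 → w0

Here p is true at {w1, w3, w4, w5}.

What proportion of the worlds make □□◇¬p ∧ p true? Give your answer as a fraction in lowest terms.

w0: □□◇¬p is F, p is F. ✗
w1: □□◇¬p is F, p is T. ✗
w2: □□◇¬p is F, p is F. ✗
w3: □□◇¬p is T, p is T. ✓
w4: □□◇¬p is F, p is T. ✗
w5: □□◇¬p is T, p is T. ✓
That's 2 of 6 worlds, so 2/6 = 1/3.

1/3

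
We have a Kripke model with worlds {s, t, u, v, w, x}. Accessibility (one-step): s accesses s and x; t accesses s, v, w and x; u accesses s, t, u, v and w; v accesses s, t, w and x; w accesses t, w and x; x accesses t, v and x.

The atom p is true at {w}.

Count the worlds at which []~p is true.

s: successors {s, x}; ~p there: s:T, x:T. ✓
t: successors {s, v, w, x}; ~p there: s:T, v:T, w:F, x:T. ✗
u: successors {s, t, u, v, w}; ~p there: s:T, t:T, u:T, v:T, w:F. ✗
v: successors {s, t, w, x}; ~p there: s:T, t:T, w:F, x:T. ✗
w: successors {t, w, x}; ~p there: t:T, w:F, x:T. ✗
x: successors {t, v, x}; ~p there: t:T, v:T, x:T. ✓
Satisfying worlds: {s, x}.

2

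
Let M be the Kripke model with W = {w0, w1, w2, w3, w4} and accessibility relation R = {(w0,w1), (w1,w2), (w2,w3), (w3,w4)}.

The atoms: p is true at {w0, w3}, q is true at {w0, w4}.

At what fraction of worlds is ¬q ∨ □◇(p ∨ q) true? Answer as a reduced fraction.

w0: ¬q is F, □◇(p ∨ q) is F. ✗
w1: ¬q is T, □◇(p ∨ q) is T. ✓
w2: ¬q is T, □◇(p ∨ q) is T. ✓
w3: ¬q is T, □◇(p ∨ q) is F. ✓
w4: ¬q is F, □◇(p ∨ q) is T. ✓
That's 4 of 5 worlds, so 4/5.

4/5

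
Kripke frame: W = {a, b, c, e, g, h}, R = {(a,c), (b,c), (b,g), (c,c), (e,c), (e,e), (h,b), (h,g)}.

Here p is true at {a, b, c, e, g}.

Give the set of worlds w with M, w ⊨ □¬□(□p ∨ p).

a: successors {c}; ¬□(□p ∨ p) there: c:F. ✗
b: successors {c, g}; ¬□(□p ∨ p) there: c:F, g:F. ✗
c: successors {c}; ¬□(□p ∨ p) there: c:F. ✗
e: successors {c, e}; ¬□(□p ∨ p) there: c:F, e:F. ✗
g: no successors, so □¬□(□p ∨ p) holds vacuously. ✓
h: successors {b, g}; ¬□(□p ∨ p) there: b:F, g:F. ✗

{g}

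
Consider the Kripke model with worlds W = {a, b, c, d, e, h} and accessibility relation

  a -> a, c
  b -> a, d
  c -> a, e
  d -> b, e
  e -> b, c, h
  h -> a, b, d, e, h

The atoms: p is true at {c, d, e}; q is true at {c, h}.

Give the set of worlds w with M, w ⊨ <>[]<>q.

{a, e}

a: successors {a, c}; []<>q there: a:F, c:T. ✓
b: successors {a, d}; []<>q there: a:F, d:F. ✗
c: successors {a, e}; []<>q there: a:F, e:F. ✗
d: successors {b, e}; []<>q there: b:F, e:F. ✗
e: successors {b, c, h}; []<>q there: b:F, c:T, h:F. ✓
h: successors {a, b, d, e, h}; []<>q there: a:F, b:F, d:F, e:F, h:F. ✗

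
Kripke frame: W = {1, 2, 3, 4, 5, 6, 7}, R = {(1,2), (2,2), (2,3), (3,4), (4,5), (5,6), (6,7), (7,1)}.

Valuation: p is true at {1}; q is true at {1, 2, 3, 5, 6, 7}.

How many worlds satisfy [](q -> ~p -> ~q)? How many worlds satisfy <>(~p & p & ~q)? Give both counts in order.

For [](q -> ~p -> ~q):
1: successors {2}; q -> ~p -> ~q there: 2:F. ✗
2: successors {2, 3}; q -> ~p -> ~q there: 2:F, 3:F. ✗
3: successors {4}; q -> ~p -> ~q there: 4:T. ✓
4: successors {5}; q -> ~p -> ~q there: 5:F. ✗
5: successors {6}; q -> ~p -> ~q there: 6:F. ✗
6: successors {7}; q -> ~p -> ~q there: 7:F. ✗
7: successors {1}; q -> ~p -> ~q there: 1:T. ✓
— 2 worlds.
For <>(~p & p & ~q):
1: successors {2}; ~p & p & ~q there: 2:F. ✗
2: successors {2, 3}; ~p & p & ~q there: 2:F, 3:F. ✗
3: successors {4}; ~p & p & ~q there: 4:F. ✗
4: successors {5}; ~p & p & ~q there: 5:F. ✗
5: successors {6}; ~p & p & ~q there: 6:F. ✗
6: successors {7}; ~p & p & ~q there: 7:F. ✗
7: successors {1}; ~p & p & ~q there: 1:F. ✗
— 0 worlds.

2 and 0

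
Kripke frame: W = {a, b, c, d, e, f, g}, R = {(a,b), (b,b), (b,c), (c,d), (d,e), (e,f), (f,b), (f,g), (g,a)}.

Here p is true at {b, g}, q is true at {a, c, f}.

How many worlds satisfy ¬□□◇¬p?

a: □□◇¬p is T. ✗
b: □□◇¬p is T. ✗
c: □□◇¬p is T. ✗
d: □□◇¬p is F. ✓
e: □□◇¬p is T. ✗
f: □□◇¬p is F. ✓
g: □□◇¬p is T. ✗
Satisfying worlds: {d, f}.

2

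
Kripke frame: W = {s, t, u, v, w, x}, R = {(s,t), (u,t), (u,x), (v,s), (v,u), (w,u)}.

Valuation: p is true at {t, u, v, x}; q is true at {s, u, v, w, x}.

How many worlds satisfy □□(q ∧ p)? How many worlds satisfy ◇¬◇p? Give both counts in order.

For □□(q ∧ p):
s: successors {t}; □(q ∧ p) there: t:T. ✓
t: no successors, so □□(q ∧ p) holds vacuously. ✓
u: successors {t, x}; □(q ∧ p) there: t:T, x:T. ✓
v: successors {s, u}; □(q ∧ p) there: s:F, u:F. ✗
w: successors {u}; □(q ∧ p) there: u:F. ✗
x: no successors, so □□(q ∧ p) holds vacuously. ✓
— 4 worlds.
For ◇¬◇p:
s: successors {t}; ¬◇p there: t:T. ✓
t: no successors, so ◇¬◇p fails. ✗
u: successors {t, x}; ¬◇p there: t:T, x:T. ✓
v: successors {s, u}; ¬◇p there: s:F, u:F. ✗
w: successors {u}; ¬◇p there: u:F. ✗
x: no successors, so ◇¬◇p fails. ✗
— 2 worlds.

4 and 2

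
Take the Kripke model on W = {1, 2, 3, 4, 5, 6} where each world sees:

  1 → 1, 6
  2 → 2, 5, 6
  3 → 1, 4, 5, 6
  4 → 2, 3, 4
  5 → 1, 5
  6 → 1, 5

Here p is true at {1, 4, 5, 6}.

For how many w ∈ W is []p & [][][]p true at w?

1: []p is T, [][][]p is T. ✓
2: []p is F, [][][]p is F. ✗
3: []p is T, [][][]p is F. ✗
4: []p is F, [][][]p is F. ✗
5: []p is T, [][][]p is T. ✓
6: []p is T, [][][]p is T. ✓
Satisfying worlds: {1, 5, 6}.

3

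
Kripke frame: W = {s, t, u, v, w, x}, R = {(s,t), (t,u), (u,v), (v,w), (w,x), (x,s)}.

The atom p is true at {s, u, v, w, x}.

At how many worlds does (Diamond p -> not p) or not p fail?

4

s: Diamond p -> not p is T, not p is F. ✓
t: Diamond p -> not p is T, not p is T. ✓
u: Diamond p -> not p is F, not p is F. ✗
v: Diamond p -> not p is F, not p is F. ✗
w: Diamond p -> not p is F, not p is F. ✗
x: Diamond p -> not p is F, not p is F. ✗
Satisfying worlds: {s, t}.
So (Diamond p -> not p) or not p fails at the other 4 worlds.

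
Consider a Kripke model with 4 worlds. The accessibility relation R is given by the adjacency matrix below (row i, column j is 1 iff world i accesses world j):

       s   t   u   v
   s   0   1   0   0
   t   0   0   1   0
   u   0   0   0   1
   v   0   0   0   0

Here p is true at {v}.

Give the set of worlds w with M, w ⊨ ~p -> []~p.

s: ~p is T, []~p is T. ✓
t: ~p is T, []~p is T. ✓
u: ~p is T, []~p is F. ✗
v: ~p is F, []~p is T. ✓

{s, t, v}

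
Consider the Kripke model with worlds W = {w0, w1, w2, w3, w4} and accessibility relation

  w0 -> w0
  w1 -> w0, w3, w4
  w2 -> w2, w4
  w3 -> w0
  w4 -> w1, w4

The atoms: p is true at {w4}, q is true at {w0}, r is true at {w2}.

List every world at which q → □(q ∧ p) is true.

{w1, w2, w3, w4}

w0: q is T, □(q ∧ p) is F. ✗
w1: q is F, □(q ∧ p) is F. ✓
w2: q is F, □(q ∧ p) is F. ✓
w3: q is F, □(q ∧ p) is F. ✓
w4: q is F, □(q ∧ p) is F. ✓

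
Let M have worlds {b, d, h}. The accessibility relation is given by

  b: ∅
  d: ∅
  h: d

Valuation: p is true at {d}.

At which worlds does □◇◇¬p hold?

{b, d}

b: no successors, so □◇◇¬p holds vacuously. ✓
d: no successors, so □◇◇¬p holds vacuously. ✓
h: successors {d}; ◇◇¬p there: d:F. ✗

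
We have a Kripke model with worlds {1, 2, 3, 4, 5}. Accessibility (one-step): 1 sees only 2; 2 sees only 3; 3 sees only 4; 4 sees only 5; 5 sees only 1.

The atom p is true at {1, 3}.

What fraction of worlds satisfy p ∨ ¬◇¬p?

1: p is T, ¬◇¬p is F. ✓
2: p is F, ¬◇¬p is T. ✓
3: p is T, ¬◇¬p is F. ✓
4: p is F, ¬◇¬p is F. ✗
5: p is F, ¬◇¬p is T. ✓
That's 4 of 5 worlds, so 4/5.

4/5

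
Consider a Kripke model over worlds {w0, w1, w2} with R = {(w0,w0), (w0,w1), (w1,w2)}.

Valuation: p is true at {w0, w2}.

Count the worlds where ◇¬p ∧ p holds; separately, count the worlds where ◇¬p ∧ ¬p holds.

1 and 0

For ◇¬p ∧ p:
w0: ◇¬p is T, p is T. ✓
w1: ◇¬p is F, p is F. ✗
w2: ◇¬p is F, p is T. ✗
— 1 world.
For ◇¬p ∧ ¬p:
w0: ◇¬p is T, ¬p is F. ✗
w1: ◇¬p is F, ¬p is T. ✗
w2: ◇¬p is F, ¬p is F. ✗
— 0 worlds.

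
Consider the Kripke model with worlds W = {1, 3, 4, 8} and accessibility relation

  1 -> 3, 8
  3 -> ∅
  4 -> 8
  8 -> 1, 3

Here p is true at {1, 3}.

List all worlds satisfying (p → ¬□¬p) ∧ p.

1: p → ¬□¬p is T, p is T. ✓
3: p → ¬□¬p is F, p is T. ✗
4: p → ¬□¬p is T, p is F. ✗
8: p → ¬□¬p is T, p is F. ✗

{1}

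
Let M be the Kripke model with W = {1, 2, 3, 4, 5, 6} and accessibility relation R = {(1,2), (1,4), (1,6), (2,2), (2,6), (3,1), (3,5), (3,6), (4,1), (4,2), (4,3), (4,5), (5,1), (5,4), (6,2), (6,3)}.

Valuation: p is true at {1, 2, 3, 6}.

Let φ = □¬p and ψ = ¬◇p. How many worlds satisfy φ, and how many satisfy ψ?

For □¬p:
1: successors {2, 4, 6}; ¬p there: 2:F, 4:T, 6:F. ✗
2: successors {2, 6}; ¬p there: 2:F, 6:F. ✗
3: successors {1, 5, 6}; ¬p there: 1:F, 5:T, 6:F. ✗
4: successors {1, 2, 3, 5}; ¬p there: 1:F, 2:F, 3:F, 5:T. ✗
5: successors {1, 4}; ¬p there: 1:F, 4:T. ✗
6: successors {2, 3}; ¬p there: 2:F, 3:F. ✗
— 0 worlds.
For ¬◇p:
1: ◇p is T. ✗
2: ◇p is T. ✗
3: ◇p is T. ✗
4: ◇p is T. ✗
5: ◇p is T. ✗
6: ◇p is T. ✗
— 0 worlds.

0 and 0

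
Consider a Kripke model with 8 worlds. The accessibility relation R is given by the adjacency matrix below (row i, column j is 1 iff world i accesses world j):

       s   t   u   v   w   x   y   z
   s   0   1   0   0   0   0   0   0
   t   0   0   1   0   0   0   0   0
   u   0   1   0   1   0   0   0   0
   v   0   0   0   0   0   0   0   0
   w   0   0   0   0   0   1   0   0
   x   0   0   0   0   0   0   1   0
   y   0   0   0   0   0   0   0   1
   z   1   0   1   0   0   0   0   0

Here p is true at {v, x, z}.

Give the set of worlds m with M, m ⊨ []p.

s: successors {t}; p there: t:F. ✗
t: successors {u}; p there: u:F. ✗
u: successors {t, v}; p there: t:F, v:T. ✗
v: no successors, so []p holds vacuously. ✓
w: successors {x}; p there: x:T. ✓
x: successors {y}; p there: y:F. ✗
y: successors {z}; p there: z:T. ✓
z: successors {s, u}; p there: s:F, u:F. ✗

{v, w, y}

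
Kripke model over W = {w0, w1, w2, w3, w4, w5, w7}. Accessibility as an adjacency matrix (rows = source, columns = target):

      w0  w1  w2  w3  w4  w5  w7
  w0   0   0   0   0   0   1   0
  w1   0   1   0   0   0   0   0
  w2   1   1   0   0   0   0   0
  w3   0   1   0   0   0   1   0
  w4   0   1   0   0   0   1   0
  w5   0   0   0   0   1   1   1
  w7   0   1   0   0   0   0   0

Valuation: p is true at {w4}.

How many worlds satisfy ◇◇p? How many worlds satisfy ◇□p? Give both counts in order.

For ◇◇p:
w0: successors {w5}; ◇p there: w5:T. ✓
w1: successors {w1}; ◇p there: w1:F. ✗
w2: successors {w0, w1}; ◇p there: w0:F, w1:F. ✗
w3: successors {w1, w5}; ◇p there: w1:F, w5:T. ✓
w4: successors {w1, w5}; ◇p there: w1:F, w5:T. ✓
w5: successors {w4, w5, w7}; ◇p there: w4:F, w5:T, w7:F. ✓
w7: successors {w1}; ◇p there: w1:F. ✗
— 4 worlds.
For ◇□p:
w0: successors {w5}; □p there: w5:F. ✗
w1: successors {w1}; □p there: w1:F. ✗
w2: successors {w0, w1}; □p there: w0:F, w1:F. ✗
w3: successors {w1, w5}; □p there: w1:F, w5:F. ✗
w4: successors {w1, w5}; □p there: w1:F, w5:F. ✗
w5: successors {w4, w5, w7}; □p there: w4:F, w5:F, w7:F. ✗
w7: successors {w1}; □p there: w1:F. ✗
— 0 worlds.

4 and 0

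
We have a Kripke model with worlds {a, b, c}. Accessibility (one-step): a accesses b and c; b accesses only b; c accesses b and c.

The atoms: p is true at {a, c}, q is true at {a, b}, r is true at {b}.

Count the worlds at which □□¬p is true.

a: successors {b, c}; □¬p there: b:T, c:F. ✗
b: successors {b}; □¬p there: b:T. ✓
c: successors {b, c}; □¬p there: b:T, c:F. ✗
Satisfying worlds: {b}.

1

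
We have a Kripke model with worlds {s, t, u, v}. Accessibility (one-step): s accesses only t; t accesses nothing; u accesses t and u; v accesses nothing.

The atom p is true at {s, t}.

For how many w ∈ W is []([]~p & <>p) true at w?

2

s: successors {t}; []~p & <>p there: t:F. ✗
t: no successors, so []([]~p & <>p) holds vacuously. ✓
u: successors {t, u}; []~p & <>p there: t:F, u:F. ✗
v: no successors, so []([]~p & <>p) holds vacuously. ✓
Satisfying worlds: {t, v}.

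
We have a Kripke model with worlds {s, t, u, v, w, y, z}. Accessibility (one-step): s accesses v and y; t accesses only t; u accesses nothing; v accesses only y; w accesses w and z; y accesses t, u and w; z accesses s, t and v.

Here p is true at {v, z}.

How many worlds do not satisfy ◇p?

s: successors {v, y}; p there: v:T, y:F. ✓
t: successors {t}; p there: t:F. ✗
u: no successors, so ◇p fails. ✗
v: successors {y}; p there: y:F. ✗
w: successors {w, z}; p there: w:F, z:T. ✓
y: successors {t, u, w}; p there: t:F, u:F, w:F. ✗
z: successors {s, t, v}; p there: s:F, t:F, v:T. ✓
Satisfying worlds: {s, w, z}.
So ◇p fails at the other 4 worlds.

4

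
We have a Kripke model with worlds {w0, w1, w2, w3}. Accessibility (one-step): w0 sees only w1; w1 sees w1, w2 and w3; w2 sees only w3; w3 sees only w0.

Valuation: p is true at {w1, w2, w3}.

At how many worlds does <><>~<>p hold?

w0: successors {w1}; <>~<>p there: w1:T. ✓
w1: successors {w1, w2, w3}; <>~<>p there: w1:T, w2:T, w3:F. ✓
w2: successors {w3}; <>~<>p there: w3:F. ✗
w3: successors {w0}; <>~<>p there: w0:F. ✗
Satisfying worlds: {w0, w1}.

2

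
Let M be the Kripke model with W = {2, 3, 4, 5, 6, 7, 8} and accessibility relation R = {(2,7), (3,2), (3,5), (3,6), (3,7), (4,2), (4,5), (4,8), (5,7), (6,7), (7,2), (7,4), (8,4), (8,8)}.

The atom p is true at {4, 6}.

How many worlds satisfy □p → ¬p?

2: □p is F, ¬p is T. ✓
3: □p is F, ¬p is T. ✓
4: □p is F, ¬p is F. ✓
5: □p is F, ¬p is T. ✓
6: □p is F, ¬p is F. ✓
7: □p is F, ¬p is T. ✓
8: □p is F, ¬p is T. ✓
Satisfying worlds: {2, 3, 4, 5, 6, 7, 8}.

7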